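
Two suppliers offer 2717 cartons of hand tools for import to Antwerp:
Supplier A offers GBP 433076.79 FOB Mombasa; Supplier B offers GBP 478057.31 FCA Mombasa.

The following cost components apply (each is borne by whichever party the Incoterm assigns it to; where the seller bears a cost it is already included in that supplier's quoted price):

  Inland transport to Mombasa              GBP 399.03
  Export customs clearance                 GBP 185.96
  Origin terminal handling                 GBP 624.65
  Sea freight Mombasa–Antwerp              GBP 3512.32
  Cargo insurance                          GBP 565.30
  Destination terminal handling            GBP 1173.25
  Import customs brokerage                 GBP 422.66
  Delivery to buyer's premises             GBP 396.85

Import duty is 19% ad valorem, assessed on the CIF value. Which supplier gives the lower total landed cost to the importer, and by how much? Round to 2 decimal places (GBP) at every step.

Supplier A is cheaper by GBP 54270.15

Supplier A (FOB):
CIF value = FOB price + freight + insurance = 433076.79 + 3512.32 + 565.30 = 437154.41
Import duty = 437154.41 × 19% = 83059.34
Buyer bears (A): 3512.32 + 565.30 + 1173.25 + 422.66 + 396.85 = 6070.38
Landed cost (A) = invoice 433076.79 + 6070.38 + duty 83059.34 = 522206.51
Supplier B (FCA):
CIF value = FCA price + origin terminal + freight + insurance = 478057.31 + 624.65 + 3512.32 + 565.30 = 482759.58
Import duty = 482759.58 × 19% = 91724.32
Buyer bears (B): 624.65 + 3512.32 + 565.30 + 1173.25 + 422.66 + 396.85 = 6695.03
Landed cost (B) = invoice 478057.31 + 6695.03 + duty 91724.32 = 576476.66
Difference = |522206.51 − 576476.66| = 54270.15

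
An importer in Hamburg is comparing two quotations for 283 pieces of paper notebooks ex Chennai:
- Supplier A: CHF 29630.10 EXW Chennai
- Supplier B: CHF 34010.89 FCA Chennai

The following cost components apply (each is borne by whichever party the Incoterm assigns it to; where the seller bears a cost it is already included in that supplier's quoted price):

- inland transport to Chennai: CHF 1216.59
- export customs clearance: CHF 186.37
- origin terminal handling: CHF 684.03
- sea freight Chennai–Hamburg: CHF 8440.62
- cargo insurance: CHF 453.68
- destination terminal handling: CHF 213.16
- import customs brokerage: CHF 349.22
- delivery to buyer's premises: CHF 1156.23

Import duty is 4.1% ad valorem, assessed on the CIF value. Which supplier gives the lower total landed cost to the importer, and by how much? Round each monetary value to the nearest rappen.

Supplier A is cheaper by CHF 3099.92

Supplier A (EXW):
CIF value = EXW price + inland to port + export clearance + origin terminal + freight + insurance = 29630.10 + 1216.59 + 186.37 + 684.03 + 8440.62 + 453.68 = 40611.39
Import duty = 40611.39 × 4.1% = 1665.07
Buyer bears (A): 1216.59 + 186.37 + 684.03 + 8440.62 + 453.68 + 213.16 + 349.22 + 1156.23 = 12699.90
Landed cost (A) = invoice 29630.10 + 12699.90 + duty 1665.07 = 43995.07
Supplier B (FCA):
CIF value = FCA price + origin terminal + freight + insurance = 34010.89 + 684.03 + 8440.62 + 453.68 = 43589.22
Import duty = 43589.22 × 4.1% = 1787.16
Buyer bears (B): 684.03 + 8440.62 + 453.68 + 213.16 + 349.22 + 1156.23 = 11296.94
Landed cost (B) = invoice 34010.89 + 11296.94 + duty 1787.16 = 47094.99
Difference = |43995.07 − 47094.99| = 3099.92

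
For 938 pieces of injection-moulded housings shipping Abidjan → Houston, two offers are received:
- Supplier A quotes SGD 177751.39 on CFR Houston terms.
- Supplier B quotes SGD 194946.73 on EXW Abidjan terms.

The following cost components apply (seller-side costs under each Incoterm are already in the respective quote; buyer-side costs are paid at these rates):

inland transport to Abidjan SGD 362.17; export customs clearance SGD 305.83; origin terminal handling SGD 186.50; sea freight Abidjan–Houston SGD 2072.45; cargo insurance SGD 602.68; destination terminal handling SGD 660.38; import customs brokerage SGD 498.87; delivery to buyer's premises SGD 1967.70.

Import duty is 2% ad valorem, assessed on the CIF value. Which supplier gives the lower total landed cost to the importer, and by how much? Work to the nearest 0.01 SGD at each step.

Supplier A is cheaper by SGD 20524.74

Supplier A (CFR):
CIF value = CFR price + insurance = 177751.39 + 602.68 = 178354.07
Import duty = 178354.07 × 2% = 3567.08
Buyer bears (A): 602.68 + 660.38 + 498.87 + 1967.70 = 3729.63
Landed cost (A) = invoice 177751.39 + 3729.63 + duty 3567.08 = 185048.10
Supplier B (EXW):
CIF value = EXW price + inland to port + export clearance + origin terminal + freight + insurance = 194946.73 + 362.17 + 305.83 + 186.50 + 2072.45 + 602.68 = 198476.36
Import duty = 198476.36 × 2% = 3969.53
Buyer bears (B): 362.17 + 305.83 + 186.50 + 2072.45 + 602.68 + 660.38 + 498.87 + 1967.70 = 6656.58
Landed cost (B) = invoice 194946.73 + 6656.58 + duty 3969.53 = 205572.84
Difference = |185048.10 − 205572.84| = 20524.74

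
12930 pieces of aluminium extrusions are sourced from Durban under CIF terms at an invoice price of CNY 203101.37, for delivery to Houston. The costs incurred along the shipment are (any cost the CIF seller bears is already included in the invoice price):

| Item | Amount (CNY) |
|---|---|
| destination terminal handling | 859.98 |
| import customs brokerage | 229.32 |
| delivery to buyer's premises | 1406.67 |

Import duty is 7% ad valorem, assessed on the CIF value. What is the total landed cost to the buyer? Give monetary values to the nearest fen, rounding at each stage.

Total landed cost: CNY 219814.44

CIF: the seller pays costs through ocean freight and marine insurance to the destination port.
The CIF price already equals the CIF value: 203101.37
Import duty = 203101.37 × 7% = 14217.10
Buyer bears: destination terminal 859.98 + brokerage 229.32 + delivery 1406.67 + duty 14217.10 = 16713.07
Landed cost = invoice 203101.37 + 16713.07 = 219814.44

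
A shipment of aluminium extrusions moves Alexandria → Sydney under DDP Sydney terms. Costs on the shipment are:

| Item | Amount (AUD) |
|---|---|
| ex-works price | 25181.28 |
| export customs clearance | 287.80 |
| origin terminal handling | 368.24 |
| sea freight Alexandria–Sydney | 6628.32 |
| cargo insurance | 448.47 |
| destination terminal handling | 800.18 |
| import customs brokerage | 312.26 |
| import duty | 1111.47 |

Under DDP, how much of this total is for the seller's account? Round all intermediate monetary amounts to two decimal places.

Seller's account: AUD 35138.02

DDP: the seller bears all costs including import duty.
Seller's account: goods 25181.28 + export clearance 287.80 + origin terminal 368.24 + freight 6628.32 + insurance 448.47 + destination terminal 800.18 + brokerage 312.26 + duty 1111.47 = 35138.02
Buyer's account: 0.00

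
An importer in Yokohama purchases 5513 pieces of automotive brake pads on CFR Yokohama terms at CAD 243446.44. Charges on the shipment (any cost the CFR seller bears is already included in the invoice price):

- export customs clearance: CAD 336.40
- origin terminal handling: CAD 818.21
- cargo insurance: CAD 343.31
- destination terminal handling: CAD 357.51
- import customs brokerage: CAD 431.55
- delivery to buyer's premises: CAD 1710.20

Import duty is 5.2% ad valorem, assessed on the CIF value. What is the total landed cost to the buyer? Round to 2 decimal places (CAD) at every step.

CFR: the seller pays costs through ocean freight to the destination port, but not insurance.
Already in the invoice (seller's account under CFR): export clearance, origin terminal — exclude.
CIF value = CFR price + insurance = 243446.44 + 343.31 = 243789.75
Import duty = 243789.75 × 5.2% = 12677.07
Buyer bears: insurance 343.31 + destination terminal 357.51 + brokerage 431.55 + delivery 1710.20 + duty 12677.07 = 15519.64
Landed cost = invoice 243446.44 + 15519.64 = 258966.08

Total landed cost: CAD 258966.08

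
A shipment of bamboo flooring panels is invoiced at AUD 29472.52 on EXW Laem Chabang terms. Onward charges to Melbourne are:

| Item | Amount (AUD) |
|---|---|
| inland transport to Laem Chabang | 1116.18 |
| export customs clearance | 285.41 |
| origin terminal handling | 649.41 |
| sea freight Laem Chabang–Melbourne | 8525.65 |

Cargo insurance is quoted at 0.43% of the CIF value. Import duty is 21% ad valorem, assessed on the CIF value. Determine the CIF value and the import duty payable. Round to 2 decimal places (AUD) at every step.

Let C be the CIF value. C = EXW price + pre-shipment costs + freight + 0.43% × C
C − 0.43% × C = 29472.52 + 1116.18 + 285.41 + 649.41 + 8525.65
0.9957 × C = 40049.17
C = 40049.17 / 0.9957 = 40222.13
Insurance premium = 0.43% × 40222.13 = 172.96
Import duty = 40222.13 × 21% = 8446.65

CIF value: AUD 40222.13; import duty: AUD 8446.65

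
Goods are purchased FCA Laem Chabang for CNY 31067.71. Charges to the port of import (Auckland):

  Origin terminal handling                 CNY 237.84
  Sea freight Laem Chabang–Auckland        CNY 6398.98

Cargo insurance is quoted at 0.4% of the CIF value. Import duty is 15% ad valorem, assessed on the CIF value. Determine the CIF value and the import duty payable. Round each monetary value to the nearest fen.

Let C be the CIF value. C = FCA price + pre-shipment costs + freight + 0.4% × C
C − 0.4% × C = 31067.71 + 237.84 + 6398.98
0.996 × C = 37704.53
C = 37704.53 / 0.996 = 37855.95
Insurance premium = 0.4% × 37855.95 = 151.42
Import duty = 37855.95 × 15% = 5678.39

CIF value: CNY 37855.95; import duty: CNY 5678.39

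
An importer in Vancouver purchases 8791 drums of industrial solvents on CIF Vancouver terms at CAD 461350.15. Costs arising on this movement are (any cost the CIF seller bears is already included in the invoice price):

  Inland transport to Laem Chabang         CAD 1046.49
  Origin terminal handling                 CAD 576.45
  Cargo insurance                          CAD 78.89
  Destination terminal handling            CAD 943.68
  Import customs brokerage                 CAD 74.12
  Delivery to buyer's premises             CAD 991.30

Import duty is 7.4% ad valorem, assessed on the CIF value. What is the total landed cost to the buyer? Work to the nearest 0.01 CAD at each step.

Total landed cost: CAD 497499.16

CIF: the seller pays costs through ocean freight and marine insurance to the destination port.
Already in the invoice (seller's account under CIF): inland to port, origin terminal, insurance — exclude.
The CIF price already equals the CIF value: 461350.15
Import duty = 461350.15 × 7.4% = 34139.91
Buyer bears: destination terminal 943.68 + brokerage 74.12 + delivery 991.30 + duty 34139.91 = 36149.01
Landed cost = invoice 461350.15 + 36149.01 = 497499.16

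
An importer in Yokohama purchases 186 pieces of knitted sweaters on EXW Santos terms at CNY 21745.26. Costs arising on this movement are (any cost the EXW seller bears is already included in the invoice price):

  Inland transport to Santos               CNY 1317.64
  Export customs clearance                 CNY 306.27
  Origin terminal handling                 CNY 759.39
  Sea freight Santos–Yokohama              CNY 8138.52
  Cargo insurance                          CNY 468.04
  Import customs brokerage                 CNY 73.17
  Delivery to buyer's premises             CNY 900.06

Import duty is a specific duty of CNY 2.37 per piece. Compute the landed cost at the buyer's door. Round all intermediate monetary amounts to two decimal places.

EXW: the seller makes goods available at their premises; the buyer bears all onward costs.
CIF value = EXW price + inland to port + export clearance + origin terminal + freight + insurance = 21745.26 + 1317.64 + 306.27 + 759.39 + 8138.52 + 468.04 = 32735.12
Import duty = 186 × 2.37 = 440.82
Buyer bears: inland to port 1317.64 + export clearance 306.27 + origin terminal 759.39 + freight 8138.52 + insurance 468.04 + brokerage 73.17 + delivery 900.06 + duty 440.82 = 12403.91
Landed cost = invoice 21745.26 + 12403.91 = 34149.17

Total landed cost: CNY 34149.17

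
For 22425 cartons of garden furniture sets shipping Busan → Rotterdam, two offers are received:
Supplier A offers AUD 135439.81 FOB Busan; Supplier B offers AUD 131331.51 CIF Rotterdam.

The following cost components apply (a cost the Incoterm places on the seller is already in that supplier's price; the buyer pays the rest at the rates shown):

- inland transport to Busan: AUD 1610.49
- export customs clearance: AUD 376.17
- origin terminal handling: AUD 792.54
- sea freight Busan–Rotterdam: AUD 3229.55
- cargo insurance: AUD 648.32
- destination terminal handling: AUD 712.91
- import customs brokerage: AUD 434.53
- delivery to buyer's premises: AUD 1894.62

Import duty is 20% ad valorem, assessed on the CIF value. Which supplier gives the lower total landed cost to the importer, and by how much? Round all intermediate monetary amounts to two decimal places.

Supplier A (FOB):
CIF value = FOB price + freight + insurance = 135439.81 + 3229.55 + 648.32 = 139317.68
Import duty = 139317.68 × 20% = 27863.54
Buyer bears (A): 3229.55 + 648.32 + 712.91 + 434.53 + 1894.62 = 6919.93
Landed cost (A) = invoice 135439.81 + 6919.93 + duty 27863.54 = 170223.28
Supplier B (CIF):
The CIF price already equals the CIF value: 131331.51
Import duty = 131331.51 × 20% = 26266.30
Buyer bears (B): 712.91 + 434.53 + 1894.62 = 3042.06
Landed cost (B) = invoice 131331.51 + 3042.06 + duty 26266.30 = 160639.87
Difference = |170223.28 − 160639.87| = 9583.41

Supplier B is cheaper by AUD 9583.41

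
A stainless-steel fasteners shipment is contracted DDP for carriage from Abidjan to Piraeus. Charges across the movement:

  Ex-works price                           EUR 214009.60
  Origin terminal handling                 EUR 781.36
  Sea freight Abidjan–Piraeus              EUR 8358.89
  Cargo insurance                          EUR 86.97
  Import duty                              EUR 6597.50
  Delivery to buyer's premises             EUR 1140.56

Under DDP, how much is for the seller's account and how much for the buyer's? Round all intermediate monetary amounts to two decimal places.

Seller: EUR 230974.88; buyer: EUR 0.00

DDP: the seller bears all costs including import duty.
Seller's account: goods 214009.60 + origin terminal 781.36 + freight 8358.89 + insurance 86.97 + duty 6597.50 + delivery 1140.56 = 230974.88
Buyer's account: 0.00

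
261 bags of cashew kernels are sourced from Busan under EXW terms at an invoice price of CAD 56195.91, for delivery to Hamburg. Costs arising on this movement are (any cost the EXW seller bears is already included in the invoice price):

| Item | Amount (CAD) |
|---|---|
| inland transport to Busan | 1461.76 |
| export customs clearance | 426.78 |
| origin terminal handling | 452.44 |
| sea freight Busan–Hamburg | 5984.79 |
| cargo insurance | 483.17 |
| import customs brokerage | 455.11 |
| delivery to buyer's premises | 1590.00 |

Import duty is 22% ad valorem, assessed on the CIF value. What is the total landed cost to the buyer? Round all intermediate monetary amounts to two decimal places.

Total landed cost: CAD 81351.03

EXW: the seller makes goods available at their premises; the buyer bears all onward costs.
CIF value = EXW price + inland to port + export clearance + origin terminal + freight + insurance = 56195.91 + 1461.76 + 426.78 + 452.44 + 5984.79 + 483.17 = 65004.85
Import duty = 65004.85 × 22% = 14301.07
Buyer bears: inland to port 1461.76 + export clearance 426.78 + origin terminal 452.44 + freight 5984.79 + insurance 483.17 + brokerage 455.11 + delivery 1590.00 + duty 14301.07 = 25155.12
Landed cost = invoice 56195.91 + 25155.12 = 81351.03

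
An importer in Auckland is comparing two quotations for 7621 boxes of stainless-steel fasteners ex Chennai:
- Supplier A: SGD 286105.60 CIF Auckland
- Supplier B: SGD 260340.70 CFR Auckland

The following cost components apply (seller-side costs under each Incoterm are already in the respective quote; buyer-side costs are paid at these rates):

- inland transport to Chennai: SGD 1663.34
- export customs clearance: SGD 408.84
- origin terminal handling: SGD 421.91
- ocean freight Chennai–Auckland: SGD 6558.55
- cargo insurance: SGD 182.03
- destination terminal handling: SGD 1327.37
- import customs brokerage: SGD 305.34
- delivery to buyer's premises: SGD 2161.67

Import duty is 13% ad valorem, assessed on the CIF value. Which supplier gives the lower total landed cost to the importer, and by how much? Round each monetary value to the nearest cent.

Supplier A (CIF):
The CIF price already equals the CIF value: 286105.60
Import duty = 286105.60 × 13% = 37193.73
Buyer bears (A): 1327.37 + 305.34 + 2161.67 = 3794.38
Landed cost (A) = invoice 286105.60 + 3794.38 + duty 37193.73 = 327093.71
Supplier B (CFR):
CIF value = CFR price + insurance = 260340.70 + 182.03 = 260522.73
Import duty = 260522.73 × 13% = 33867.95
Buyer bears (B): 182.03 + 1327.37 + 305.34 + 2161.67 = 3976.41
Landed cost (B) = invoice 260340.70 + 3976.41 + duty 33867.95 = 298185.06
Difference = |327093.71 − 298185.06| = 28908.65

Supplier B is cheaper by SGD 28908.65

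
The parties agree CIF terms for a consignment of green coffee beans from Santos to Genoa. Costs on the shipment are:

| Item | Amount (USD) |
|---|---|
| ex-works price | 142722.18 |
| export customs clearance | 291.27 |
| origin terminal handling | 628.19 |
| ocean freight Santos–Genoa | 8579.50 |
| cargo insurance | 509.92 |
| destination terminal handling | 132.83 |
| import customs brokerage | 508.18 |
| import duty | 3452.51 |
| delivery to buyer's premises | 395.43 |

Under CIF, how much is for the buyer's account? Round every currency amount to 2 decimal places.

CIF: the seller pays costs through ocean freight and marine insurance to the destination port.
Seller's account: goods 142722.18 + export clearance 291.27 + origin terminal 628.19 + freight 8579.50 + insurance 509.92 = 152731.06
Buyer's account: destination terminal 132.83 + brokerage 508.18 + duty 3452.51 + delivery 395.43 = 4488.95

Buyer's account: USD 4488.95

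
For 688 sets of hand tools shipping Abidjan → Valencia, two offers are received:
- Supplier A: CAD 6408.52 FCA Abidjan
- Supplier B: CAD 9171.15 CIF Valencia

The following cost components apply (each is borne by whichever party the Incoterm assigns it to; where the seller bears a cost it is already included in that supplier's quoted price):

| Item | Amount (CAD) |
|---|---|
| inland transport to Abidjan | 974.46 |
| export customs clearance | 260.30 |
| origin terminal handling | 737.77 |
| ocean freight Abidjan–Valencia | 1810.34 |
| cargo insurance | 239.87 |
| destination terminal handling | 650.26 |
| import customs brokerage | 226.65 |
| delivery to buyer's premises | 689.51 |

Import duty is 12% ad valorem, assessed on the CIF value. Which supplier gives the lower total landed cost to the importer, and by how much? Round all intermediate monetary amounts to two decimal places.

Supplier A (FCA):
CIF value = FCA price + origin terminal + freight + insurance = 6408.52 + 737.77 + 1810.34 + 239.87 = 9196.50
Import duty = 9196.50 × 12% = 1103.58
Buyer bears (A): 737.77 + 1810.34 + 239.87 + 650.26 + 226.65 + 689.51 = 4354.40
Landed cost (A) = invoice 6408.52 + 4354.40 + duty 1103.58 = 11866.50
Supplier B (CIF):
The CIF price already equals the CIF value: 9171.15
Import duty = 9171.15 × 12% = 1100.54
Buyer bears (B): 650.26 + 226.65 + 689.51 = 1566.42
Landed cost (B) = invoice 9171.15 + 1566.42 + duty 1100.54 = 11838.11
Difference = |11866.50 − 11838.11| = 28.39

Supplier B is cheaper by CAD 28.39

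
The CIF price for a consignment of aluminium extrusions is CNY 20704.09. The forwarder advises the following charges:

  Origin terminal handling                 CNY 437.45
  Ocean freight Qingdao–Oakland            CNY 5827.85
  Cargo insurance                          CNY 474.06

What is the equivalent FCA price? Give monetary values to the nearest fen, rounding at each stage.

FCA price: CNY 13964.73

From CIF to FCA, the seller no longer bears: origin terminal, freight, insurance.
FCA price = 20704.09 − 437.45 − 5827.85 − 474.06 = 13964.73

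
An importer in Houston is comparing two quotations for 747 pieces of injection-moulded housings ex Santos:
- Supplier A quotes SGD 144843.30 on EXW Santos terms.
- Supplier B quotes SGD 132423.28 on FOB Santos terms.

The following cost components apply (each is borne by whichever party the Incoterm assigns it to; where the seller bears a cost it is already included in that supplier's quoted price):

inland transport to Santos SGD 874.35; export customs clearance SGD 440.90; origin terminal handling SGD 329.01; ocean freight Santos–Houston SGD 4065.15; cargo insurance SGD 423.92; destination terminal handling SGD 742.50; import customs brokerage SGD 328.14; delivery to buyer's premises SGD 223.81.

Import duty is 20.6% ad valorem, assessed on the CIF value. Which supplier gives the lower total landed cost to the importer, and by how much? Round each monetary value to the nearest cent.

Supplier B is cheaper by SGD 16961.53

Supplier A (EXW):
CIF value = EXW price + inland to port + export clearance + origin terminal + freight + insurance = 144843.30 + 874.35 + 440.90 + 329.01 + 4065.15 + 423.92 = 150976.63
Import duty = 150976.63 × 20.6% = 31101.19
Buyer bears (A): 874.35 + 440.90 + 329.01 + 4065.15 + 423.92 + 742.50 + 328.14 + 223.81 = 7427.78
Landed cost (A) = invoice 144843.30 + 7427.78 + duty 31101.19 = 183372.27
Supplier B (FOB):
CIF value = FOB price + freight + insurance = 132423.28 + 4065.15 + 423.92 = 136912.35
Import duty = 136912.35 × 20.6% = 28203.94
Buyer bears (B): 4065.15 + 423.92 + 742.50 + 328.14 + 223.81 = 5783.52
Landed cost (B) = invoice 132423.28 + 5783.52 + duty 28203.94 = 166410.74
Difference = |183372.27 − 166410.74| = 16961.53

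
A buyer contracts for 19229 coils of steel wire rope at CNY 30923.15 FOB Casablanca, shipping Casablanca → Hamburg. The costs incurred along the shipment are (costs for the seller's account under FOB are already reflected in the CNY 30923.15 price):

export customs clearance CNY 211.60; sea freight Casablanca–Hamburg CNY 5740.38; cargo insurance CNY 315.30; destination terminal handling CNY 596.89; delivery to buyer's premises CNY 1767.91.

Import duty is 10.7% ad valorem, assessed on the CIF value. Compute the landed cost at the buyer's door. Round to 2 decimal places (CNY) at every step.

FOB: the seller bears costs until goods are on board at the origin port; the buyer bears freight, insurance and all costs thereafter.
Already in the invoice (seller's account under FOB): export clearance — exclude.
CIF value = FOB price + freight + insurance = 30923.15 + 5740.38 + 315.30 = 36978.83
Import duty = 36978.83 × 10.7% = 3956.73
Buyer bears: freight 5740.38 + insurance 315.30 + destination terminal 596.89 + delivery 1767.91 + duty 3956.73 = 12377.21
Landed cost = invoice 30923.15 + 12377.21 = 43300.36

Total landed cost: CNY 43300.36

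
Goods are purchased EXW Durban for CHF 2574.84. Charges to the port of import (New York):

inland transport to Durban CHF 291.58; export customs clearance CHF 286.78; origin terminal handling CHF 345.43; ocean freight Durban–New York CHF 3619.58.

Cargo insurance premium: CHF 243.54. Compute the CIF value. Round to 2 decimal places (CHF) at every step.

CIF value: CHF 7361.75

CIF = EXW price + pre-shipment costs + freight + insurance
CIF = 2574.84 + 291.58 + 286.78 + 345.43 + 3619.58 + 243.54 = 7361.75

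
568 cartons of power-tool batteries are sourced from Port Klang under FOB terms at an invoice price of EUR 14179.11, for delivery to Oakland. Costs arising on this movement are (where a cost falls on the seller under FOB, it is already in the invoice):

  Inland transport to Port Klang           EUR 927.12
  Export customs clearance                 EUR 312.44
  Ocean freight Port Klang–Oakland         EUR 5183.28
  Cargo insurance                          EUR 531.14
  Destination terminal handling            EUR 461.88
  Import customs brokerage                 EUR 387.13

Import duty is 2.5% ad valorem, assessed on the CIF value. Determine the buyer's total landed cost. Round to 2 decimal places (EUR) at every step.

Total landed cost: EUR 21239.88

FOB: the seller bears costs until goods are on board at the origin port; the buyer bears freight, insurance and all costs thereafter.
Already in the invoice (seller's account under FOB): inland to port, export clearance — exclude.
CIF value = FOB price + freight + insurance = 14179.11 + 5183.28 + 531.14 = 19893.53
Import duty = 19893.53 × 2.5% = 497.34
Buyer bears: freight 5183.28 + insurance 531.14 + destination terminal 461.88 + brokerage 387.13 + duty 497.34 = 7060.77
Landed cost = invoice 14179.11 + 7060.77 = 21239.88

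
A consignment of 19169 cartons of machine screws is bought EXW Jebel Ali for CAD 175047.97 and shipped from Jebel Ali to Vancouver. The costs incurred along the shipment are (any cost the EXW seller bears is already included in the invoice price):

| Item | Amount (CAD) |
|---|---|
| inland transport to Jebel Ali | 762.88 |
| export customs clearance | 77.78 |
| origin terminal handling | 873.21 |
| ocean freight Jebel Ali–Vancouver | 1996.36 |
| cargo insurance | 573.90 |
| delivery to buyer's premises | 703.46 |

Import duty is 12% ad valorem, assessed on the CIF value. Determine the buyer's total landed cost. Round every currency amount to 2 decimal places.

Total landed cost: CAD 201555.41

EXW: the seller makes goods available at their premises; the buyer bears all onward costs.
CIF value = EXW price + inland to port + export clearance + origin terminal + freight + insurance = 175047.97 + 762.88 + 77.78 + 873.21 + 1996.36 + 573.90 = 179332.10
Import duty = 179332.10 × 12% = 21519.85
Buyer bears: inland to port 762.88 + export clearance 77.78 + origin terminal 873.21 + freight 1996.36 + insurance 573.90 + delivery 703.46 + duty 21519.85 = 26507.44
Landed cost = invoice 175047.97 + 26507.44 = 201555.41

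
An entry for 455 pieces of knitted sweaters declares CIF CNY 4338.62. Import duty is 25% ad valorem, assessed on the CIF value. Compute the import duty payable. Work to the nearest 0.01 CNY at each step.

Import duty = 4338.62 × 25% = 1084.66

Import duty: CNY 1084.66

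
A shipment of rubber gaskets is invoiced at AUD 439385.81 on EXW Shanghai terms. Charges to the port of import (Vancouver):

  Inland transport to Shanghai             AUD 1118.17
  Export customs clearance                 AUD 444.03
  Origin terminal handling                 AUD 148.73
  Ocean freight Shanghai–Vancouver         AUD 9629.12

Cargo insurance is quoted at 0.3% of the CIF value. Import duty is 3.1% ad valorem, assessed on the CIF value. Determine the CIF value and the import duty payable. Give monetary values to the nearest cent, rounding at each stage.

Let C be the CIF value. C = EXW price + pre-shipment costs + freight + 0.3% × C
C − 0.3% × C = 439385.81 + 1118.17 + 444.03 + 148.73 + 9629.12
0.997 × C = 450725.86
C = 450725.86 / 0.997 = 452082.11
Insurance premium = 0.3% × 452082.11 = 1356.25
Import duty = 452082.11 × 3.1% = 14014.55

CIF value: AUD 452082.11; import duty: AUD 14014.55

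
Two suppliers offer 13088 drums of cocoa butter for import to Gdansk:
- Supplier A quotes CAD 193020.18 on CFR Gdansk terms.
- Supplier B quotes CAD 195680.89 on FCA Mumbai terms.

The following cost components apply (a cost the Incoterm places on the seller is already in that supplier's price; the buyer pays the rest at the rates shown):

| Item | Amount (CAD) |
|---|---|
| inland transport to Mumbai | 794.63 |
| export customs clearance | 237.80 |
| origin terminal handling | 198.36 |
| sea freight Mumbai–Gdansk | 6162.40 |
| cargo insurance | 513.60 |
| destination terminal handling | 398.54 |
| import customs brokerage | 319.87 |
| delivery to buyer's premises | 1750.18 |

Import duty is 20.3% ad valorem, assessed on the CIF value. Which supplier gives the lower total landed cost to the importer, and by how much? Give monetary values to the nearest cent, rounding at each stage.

Supplier A (CFR):
CIF value = CFR price + insurance = 193020.18 + 513.60 = 193533.78
Import duty = 193533.78 × 20.3% = 39287.36
Buyer bears (A): 513.60 + 398.54 + 319.87 + 1750.18 = 2982.19
Landed cost (A) = invoice 193020.18 + 2982.19 + duty 39287.36 = 235289.73
Supplier B (FCA):
CIF value = FCA price + origin terminal + freight + insurance = 195680.89 + 198.36 + 6162.40 + 513.60 = 202555.25
Import duty = 202555.25 × 20.3% = 41118.72
Buyer bears (B): 198.36 + 6162.40 + 513.60 + 398.54 + 319.87 + 1750.18 = 9342.95
Landed cost (B) = invoice 195680.89 + 9342.95 + duty 41118.72 = 246142.56
Difference = |235289.73 − 246142.56| = 10852.83

Supplier A is cheaper by CAD 10852.83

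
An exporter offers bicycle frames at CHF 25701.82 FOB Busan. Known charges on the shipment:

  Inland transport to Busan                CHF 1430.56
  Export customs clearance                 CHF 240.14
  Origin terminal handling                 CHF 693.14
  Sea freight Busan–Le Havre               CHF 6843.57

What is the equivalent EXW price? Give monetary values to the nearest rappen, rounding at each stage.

EXW price: CHF 23337.98

Not relevant to the conversion: freight — on the buyer under both terms; not part of either seller's price.
From FOB to EXW, the seller no longer bears: inland to port, export clearance, origin terminal.
EXW price = 25701.82 − 1430.56 − 240.14 − 693.14 = 23337.98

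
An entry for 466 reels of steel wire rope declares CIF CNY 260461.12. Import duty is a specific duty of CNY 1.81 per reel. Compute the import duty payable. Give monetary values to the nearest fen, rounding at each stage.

Import duty: CNY 843.46

Import duty = 466 × 1.81 = 843.46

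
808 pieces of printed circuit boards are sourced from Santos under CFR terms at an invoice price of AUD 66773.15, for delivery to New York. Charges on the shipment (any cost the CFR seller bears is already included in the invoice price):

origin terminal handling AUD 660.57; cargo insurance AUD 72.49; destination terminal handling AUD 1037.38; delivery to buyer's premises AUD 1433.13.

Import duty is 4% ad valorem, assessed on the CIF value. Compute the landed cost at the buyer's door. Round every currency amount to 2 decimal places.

Total landed cost: AUD 71989.98

CFR: the seller pays costs through ocean freight to the destination port, but not insurance.
Already in the invoice (seller's account under CFR): origin terminal — exclude.
CIF value = CFR price + insurance = 66773.15 + 72.49 = 66845.64
Import duty = 66845.64 × 4% = 2673.83
Buyer bears: insurance 72.49 + destination terminal 1037.38 + delivery 1433.13 + duty 2673.83 = 5216.83
Landed cost = invoice 66773.15 + 5216.83 = 71989.98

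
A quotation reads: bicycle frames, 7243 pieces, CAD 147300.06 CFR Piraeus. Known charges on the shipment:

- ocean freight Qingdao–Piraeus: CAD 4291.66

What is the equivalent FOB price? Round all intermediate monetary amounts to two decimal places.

FOB price: CAD 143008.40

From CFR to FOB, the seller no longer bears: freight.
FOB price = 147300.06 − 4291.66 = 143008.40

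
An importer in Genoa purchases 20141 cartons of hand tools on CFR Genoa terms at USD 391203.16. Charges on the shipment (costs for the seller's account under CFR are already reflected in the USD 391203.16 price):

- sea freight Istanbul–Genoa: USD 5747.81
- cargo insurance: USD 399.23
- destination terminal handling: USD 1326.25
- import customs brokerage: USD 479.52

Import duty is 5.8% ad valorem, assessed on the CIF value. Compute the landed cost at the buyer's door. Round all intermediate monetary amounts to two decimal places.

Total landed cost: USD 416121.10

CFR: the seller pays costs through ocean freight to the destination port, but not insurance.
Already in the invoice (seller's account under CFR): freight — exclude.
CIF value = CFR price + insurance = 391203.16 + 399.23 = 391602.39
Import duty = 391602.39 × 5.8% = 22712.94
Buyer bears: insurance 399.23 + destination terminal 1326.25 + brokerage 479.52 + duty 22712.94 = 24917.94
Landed cost = invoice 391203.16 + 24917.94 = 416121.10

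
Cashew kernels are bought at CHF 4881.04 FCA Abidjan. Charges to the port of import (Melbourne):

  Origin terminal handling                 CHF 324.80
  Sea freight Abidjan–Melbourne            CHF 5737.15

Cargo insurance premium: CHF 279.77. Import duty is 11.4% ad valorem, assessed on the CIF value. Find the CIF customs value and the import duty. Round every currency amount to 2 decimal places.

CIF value: CHF 11222.76; import duty: CHF 1279.39

CIF = FCA price + pre-shipment costs + freight + insurance
CIF = 4881.04 + 324.80 + 5737.15 + 279.77 = 11222.76
Import duty = 11222.76 × 11.4% = 1279.39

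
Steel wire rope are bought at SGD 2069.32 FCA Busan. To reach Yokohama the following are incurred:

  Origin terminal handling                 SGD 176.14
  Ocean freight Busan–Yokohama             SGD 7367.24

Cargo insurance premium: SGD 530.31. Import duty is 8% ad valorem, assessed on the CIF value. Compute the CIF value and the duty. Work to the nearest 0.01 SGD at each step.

CIF = FCA price + pre-shipment costs + freight + insurance
CIF = 2069.32 + 176.14 + 7367.24 + 530.31 = 10143.01
Import duty = 10143.01 × 8% = 811.44

CIF value: SGD 10143.01; import duty: SGD 811.44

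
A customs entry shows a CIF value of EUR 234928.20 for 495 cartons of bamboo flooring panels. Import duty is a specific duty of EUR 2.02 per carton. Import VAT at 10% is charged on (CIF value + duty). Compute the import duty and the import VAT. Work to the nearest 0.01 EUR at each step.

Import duty = 495 × 2.02 = 999.90
VAT base = CIF + duty = 234928.20 + 999.90 = 235928.10
Import VAT = 235928.10 × 10% = 23592.81

Import duty: EUR 999.90; import VAT: EUR 23592.81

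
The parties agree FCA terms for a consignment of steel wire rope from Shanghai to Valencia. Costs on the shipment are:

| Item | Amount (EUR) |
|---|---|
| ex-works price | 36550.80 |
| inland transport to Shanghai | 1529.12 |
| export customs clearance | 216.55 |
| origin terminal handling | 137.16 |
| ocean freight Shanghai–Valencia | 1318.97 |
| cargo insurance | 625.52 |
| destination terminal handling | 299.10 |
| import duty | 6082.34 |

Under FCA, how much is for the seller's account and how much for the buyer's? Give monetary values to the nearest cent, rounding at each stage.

FCA: the seller delivers export-cleared goods to the carrier; the buyer bears costs from that point.
Seller's account: goods 36550.80 + inland to port 1529.12 + export clearance 216.55 = 38296.47
Buyer's account: origin terminal 137.16 + freight 1318.97 + insurance 625.52 + destination terminal 299.10 + duty 6082.34 = 8463.09

Seller: EUR 38296.47; buyer: EUR 8463.09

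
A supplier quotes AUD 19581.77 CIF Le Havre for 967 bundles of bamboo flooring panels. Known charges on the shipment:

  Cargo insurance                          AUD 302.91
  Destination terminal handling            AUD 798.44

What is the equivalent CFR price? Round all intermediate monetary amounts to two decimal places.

Not relevant to the conversion: destination terminal — on the buyer under both terms; not part of either seller's price.
From CIF to CFR, the seller no longer bears: insurance.
CFR price = 19581.77 − 302.91 = 19278.86

CFR price: AUD 19278.86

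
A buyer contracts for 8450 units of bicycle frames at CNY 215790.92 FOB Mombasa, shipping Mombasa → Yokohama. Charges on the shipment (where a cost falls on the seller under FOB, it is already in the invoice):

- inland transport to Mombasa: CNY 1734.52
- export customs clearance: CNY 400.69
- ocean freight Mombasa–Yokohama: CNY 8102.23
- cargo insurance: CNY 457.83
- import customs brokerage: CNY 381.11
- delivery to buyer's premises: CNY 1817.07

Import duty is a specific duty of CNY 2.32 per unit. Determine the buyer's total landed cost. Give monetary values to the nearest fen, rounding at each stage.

Total landed cost: CNY 246153.16

FOB: the seller bears costs until goods are on board at the origin port; the buyer bears freight, insurance and all costs thereafter.
Already in the invoice (seller's account under FOB): inland to port, export clearance — exclude.
CIF value = FOB price + freight + insurance = 215790.92 + 8102.23 + 457.83 = 224350.98
Import duty = 8450 × 2.32 = 19604.00
Buyer bears: freight 8102.23 + insurance 457.83 + brokerage 381.11 + delivery 1817.07 + duty 19604.00 = 30362.24
Landed cost = invoice 215790.92 + 30362.24 = 246153.16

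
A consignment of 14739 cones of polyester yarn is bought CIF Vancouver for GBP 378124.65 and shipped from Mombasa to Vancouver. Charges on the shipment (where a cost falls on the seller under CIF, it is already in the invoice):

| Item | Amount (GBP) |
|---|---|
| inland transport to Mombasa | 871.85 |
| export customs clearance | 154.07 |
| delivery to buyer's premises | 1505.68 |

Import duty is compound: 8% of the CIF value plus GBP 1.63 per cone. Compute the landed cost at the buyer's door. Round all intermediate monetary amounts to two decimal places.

Total landed cost: GBP 433904.87

CIF: the seller pays costs through ocean freight and marine insurance to the destination port.
Already in the invoice (seller's account under CIF): inland to port, export clearance — exclude.
The CIF price already equals the CIF value: 378124.65
Ad valorem component: 378124.65 × 8% = 30249.97
Specific component: 14739 × 1.63 = 24024.57
Import duty = 30249.97 + 24024.57 = 54274.54
Buyer bears: delivery 1505.68 + duty 54274.54 = 55780.22
Landed cost = invoice 378124.65 + 55780.22 = 433904.87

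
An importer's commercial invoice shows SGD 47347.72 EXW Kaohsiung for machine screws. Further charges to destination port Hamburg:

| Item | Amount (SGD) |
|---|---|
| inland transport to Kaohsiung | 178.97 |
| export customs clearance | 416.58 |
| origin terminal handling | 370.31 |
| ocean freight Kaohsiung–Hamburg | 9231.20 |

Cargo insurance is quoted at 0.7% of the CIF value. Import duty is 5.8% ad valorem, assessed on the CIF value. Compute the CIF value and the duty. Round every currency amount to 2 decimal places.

CIF value: SGD 57950.43; import duty: SGD 3361.12

Let C be the CIF value. C = EXW price + pre-shipment costs + freight + 0.7% × C
C − 0.7% × C = 47347.72 + 178.97 + 416.58 + 370.31 + 9231.20
0.993 × C = 57544.78
C = 57544.78 / 0.993 = 57950.43
Insurance premium = 0.7% × 57950.43 = 405.65
Import duty = 57950.43 × 5.8% = 3361.12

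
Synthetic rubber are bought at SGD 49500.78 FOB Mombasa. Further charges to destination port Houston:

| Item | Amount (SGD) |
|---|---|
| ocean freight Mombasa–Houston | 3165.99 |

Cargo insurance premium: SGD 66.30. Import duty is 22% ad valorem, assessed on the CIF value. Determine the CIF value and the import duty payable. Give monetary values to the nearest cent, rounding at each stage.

CIF value: SGD 52733.07; import duty: SGD 11601.28

CIF = FOB price + freight + insurance
CIF = 49500.78 + 3165.99 + 66.30 = 52733.07
Import duty = 52733.07 × 22% = 11601.28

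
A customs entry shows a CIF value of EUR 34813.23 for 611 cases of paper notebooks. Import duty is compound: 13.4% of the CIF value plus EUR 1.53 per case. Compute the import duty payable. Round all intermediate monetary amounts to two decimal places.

Ad valorem component: 34813.23 × 13.4% = 4664.97
Specific component: 611 × 1.53 = 934.83
Import duty = 4664.97 + 934.83 = 5599.80

Import duty: EUR 5599.80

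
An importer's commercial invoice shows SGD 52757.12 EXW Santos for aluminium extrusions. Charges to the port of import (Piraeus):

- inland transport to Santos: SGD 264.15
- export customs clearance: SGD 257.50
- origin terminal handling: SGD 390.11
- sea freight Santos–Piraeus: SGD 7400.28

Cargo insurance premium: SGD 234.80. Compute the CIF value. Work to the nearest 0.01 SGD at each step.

CIF = EXW price + pre-shipment costs + freight + insurance
CIF = 52757.12 + 264.15 + 257.50 + 390.11 + 7400.28 + 234.80 = 61303.96

CIF value: SGD 61303.96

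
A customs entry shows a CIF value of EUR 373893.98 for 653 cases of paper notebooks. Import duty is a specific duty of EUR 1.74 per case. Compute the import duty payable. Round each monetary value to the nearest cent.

Import duty: EUR 1136.22

Import duty = 653 × 1.74 = 1136.22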